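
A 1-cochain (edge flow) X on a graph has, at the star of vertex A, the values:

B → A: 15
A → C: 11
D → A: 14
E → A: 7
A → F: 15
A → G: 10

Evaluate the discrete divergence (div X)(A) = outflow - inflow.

Divergence = sum of outgoing flows = (-15) + 11 + (-14) + (-7) + 15 + 10 = 0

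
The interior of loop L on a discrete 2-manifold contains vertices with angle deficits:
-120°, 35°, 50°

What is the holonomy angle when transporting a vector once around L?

Holonomy = total enclosed curvature = (-120°) + 35° + 50° = -35°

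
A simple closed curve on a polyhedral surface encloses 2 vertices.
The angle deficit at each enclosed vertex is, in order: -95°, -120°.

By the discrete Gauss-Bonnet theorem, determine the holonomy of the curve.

Holonomy = total enclosed curvature = (-95°) + (-120°) = -215°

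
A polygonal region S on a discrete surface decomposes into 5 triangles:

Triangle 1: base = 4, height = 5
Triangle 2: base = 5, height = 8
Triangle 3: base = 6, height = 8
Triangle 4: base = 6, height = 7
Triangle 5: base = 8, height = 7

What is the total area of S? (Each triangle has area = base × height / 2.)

(1/2)×4×5 + (1/2)×5×8 + (1/2)×6×8 + (1/2)×6×7 + (1/2)×8×7 = 103.0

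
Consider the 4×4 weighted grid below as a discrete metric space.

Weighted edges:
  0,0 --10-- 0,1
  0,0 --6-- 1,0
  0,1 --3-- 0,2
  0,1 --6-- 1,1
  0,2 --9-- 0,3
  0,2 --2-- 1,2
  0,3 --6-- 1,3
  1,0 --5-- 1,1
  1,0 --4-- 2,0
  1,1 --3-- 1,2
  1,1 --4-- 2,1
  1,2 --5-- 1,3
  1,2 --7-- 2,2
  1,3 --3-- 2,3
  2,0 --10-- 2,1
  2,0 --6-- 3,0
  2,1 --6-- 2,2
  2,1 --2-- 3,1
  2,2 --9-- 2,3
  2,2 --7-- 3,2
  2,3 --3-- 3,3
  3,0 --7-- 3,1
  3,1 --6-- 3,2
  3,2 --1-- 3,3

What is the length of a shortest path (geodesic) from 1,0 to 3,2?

Shortest path: 1,0 → 1,1 → 2,1 → 3,1 → 3,2, total weight = 17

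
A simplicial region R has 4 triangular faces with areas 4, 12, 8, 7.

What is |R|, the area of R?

4 + 12 + 8 + 7 = 31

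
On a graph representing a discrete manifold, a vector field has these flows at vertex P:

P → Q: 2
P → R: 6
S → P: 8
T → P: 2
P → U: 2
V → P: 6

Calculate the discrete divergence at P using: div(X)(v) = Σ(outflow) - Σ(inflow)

Divergence = sum of outgoing flows = 2 + 6 + (-8) + (-2) + 2 + (-6) = -6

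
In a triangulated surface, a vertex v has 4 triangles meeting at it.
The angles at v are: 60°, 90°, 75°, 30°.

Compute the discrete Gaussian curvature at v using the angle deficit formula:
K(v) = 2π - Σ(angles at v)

Sum of angles = 255°. K = 360° - 255° = 105°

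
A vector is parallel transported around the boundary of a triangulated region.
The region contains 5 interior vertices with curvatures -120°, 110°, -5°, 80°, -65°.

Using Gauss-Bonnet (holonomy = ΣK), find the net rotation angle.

Holonomy = total enclosed curvature = (-120°) + 110° + (-5°) + 80° + (-65°) = 0°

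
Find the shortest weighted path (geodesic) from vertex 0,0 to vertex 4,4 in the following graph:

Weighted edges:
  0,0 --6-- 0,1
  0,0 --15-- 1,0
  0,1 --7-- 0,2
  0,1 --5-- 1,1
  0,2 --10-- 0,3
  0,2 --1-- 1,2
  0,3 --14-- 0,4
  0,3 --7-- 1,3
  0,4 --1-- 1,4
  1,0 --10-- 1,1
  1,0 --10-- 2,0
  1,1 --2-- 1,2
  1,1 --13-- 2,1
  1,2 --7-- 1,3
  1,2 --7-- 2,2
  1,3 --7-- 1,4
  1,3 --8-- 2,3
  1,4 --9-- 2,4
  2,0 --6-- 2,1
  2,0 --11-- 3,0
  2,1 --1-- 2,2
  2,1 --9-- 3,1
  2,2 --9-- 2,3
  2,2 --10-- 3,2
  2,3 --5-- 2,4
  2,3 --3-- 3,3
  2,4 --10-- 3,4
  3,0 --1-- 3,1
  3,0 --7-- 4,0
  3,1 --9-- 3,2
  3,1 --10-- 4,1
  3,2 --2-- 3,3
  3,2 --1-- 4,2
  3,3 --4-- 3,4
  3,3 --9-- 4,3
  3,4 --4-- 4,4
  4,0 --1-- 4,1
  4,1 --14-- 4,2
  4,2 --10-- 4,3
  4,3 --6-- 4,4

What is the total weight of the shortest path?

Shortest path: 0,0 → 0,1 → 1,1 → 1,2 → 1,3 → 2,3 → 3,3 → 3,4 → 4,4, total weight = 39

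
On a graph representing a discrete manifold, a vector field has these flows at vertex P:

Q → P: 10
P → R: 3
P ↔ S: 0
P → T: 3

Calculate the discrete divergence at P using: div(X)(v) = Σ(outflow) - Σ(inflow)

Divergence = sum of outgoing flows = (-10) + 3 + 0 + 3 = -4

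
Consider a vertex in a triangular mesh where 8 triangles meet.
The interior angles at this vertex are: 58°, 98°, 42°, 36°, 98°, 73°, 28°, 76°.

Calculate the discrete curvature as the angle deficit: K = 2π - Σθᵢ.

Sum of angles = 509°. K = 360° - 509° = -149° = -149π/180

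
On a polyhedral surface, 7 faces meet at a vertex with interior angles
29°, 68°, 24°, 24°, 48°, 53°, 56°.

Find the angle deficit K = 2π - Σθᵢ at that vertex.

Sum of angles = 302°. K = 360° - 302° = 58° = 29π/90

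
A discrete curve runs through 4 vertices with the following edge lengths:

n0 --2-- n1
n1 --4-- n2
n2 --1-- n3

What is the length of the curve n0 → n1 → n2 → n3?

Arc length = 2 + 4 + 1 = 7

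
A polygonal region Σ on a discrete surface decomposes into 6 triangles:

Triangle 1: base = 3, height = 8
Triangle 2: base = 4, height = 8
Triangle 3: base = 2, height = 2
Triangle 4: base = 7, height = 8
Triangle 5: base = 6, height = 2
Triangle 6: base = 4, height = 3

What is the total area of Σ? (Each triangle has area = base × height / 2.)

(1/2)×3×8 + (1/2)×4×8 + (1/2)×2×2 + (1/2)×7×8 + (1/2)×6×2 + (1/2)×4×3 = 70.0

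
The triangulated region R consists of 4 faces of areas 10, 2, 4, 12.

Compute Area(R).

10 + 2 + 4 + 12 = 28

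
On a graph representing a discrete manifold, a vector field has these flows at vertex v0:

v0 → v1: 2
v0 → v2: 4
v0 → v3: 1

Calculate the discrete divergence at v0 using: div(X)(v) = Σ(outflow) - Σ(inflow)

Divergence = sum of outgoing flows = 2 + 4 + 1 = 7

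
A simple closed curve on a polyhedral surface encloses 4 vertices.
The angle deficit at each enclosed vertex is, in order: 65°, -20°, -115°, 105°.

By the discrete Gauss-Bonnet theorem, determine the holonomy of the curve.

Holonomy = total enclosed curvature = 65° + (-20°) + (-115°) + 105° = 35°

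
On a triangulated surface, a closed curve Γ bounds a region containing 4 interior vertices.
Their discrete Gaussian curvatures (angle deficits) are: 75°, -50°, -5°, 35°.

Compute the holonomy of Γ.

Holonomy = total enclosed curvature = 75° + (-50°) + (-5°) + 35° = 55°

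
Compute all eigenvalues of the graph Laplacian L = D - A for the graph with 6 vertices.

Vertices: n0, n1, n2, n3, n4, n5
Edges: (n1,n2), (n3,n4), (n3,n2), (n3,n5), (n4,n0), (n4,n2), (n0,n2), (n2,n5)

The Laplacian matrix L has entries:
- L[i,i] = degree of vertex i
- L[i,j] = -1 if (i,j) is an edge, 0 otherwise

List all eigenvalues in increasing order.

Degrees: deg(n0) = 2, deg(n1) = 1, deg(n2) = 5, deg(n3) = 3, deg(n4) = 3, deg(n5) = 2.
L = D − A with rows/columns ordered (n0, n1, n2, n3, n4, n5):
  [ 2,  0, -1,  0, -1,  0]
  [ 0,  1, -1,  0,  0,  0]
  [-1, -1,  5, -1, -1, -1]
  [ 0,  0, -1,  3, -1, -1]
  [-1,  0, -1, -1,  3,  0]
  [ 0,  0, -1, -1,  0,  2]
Characteristic polynomial: det(λI − L) = λ(λ − 1)(λ² − 6λ + 7)(λ − 3)(λ − 6).
Roots: λ = 0; (λ − 1) = 0 ⇒ λ = 1; (λ² − 6λ + 7) = 0 ⇒ λ = 3 ± √2 ≈ 1.5858, 4.4142; (λ − 3) = 0 ⇒ λ = 3; (λ − 6) = 0 ⇒ λ = 6.
(Check: the roots sum (with multiplicity) to 16, matching trace L = Σdeg = 2·8 = 16.)
Laplacian eigenvalues (increasing order): [0.0, 1.0, 1.5858, 3.0, 4.4142, 6.0]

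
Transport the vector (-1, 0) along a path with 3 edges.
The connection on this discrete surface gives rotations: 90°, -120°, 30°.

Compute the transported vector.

Total rotation: 90° + (-120°) + 30° = 0°. Final vector: (-1, 0)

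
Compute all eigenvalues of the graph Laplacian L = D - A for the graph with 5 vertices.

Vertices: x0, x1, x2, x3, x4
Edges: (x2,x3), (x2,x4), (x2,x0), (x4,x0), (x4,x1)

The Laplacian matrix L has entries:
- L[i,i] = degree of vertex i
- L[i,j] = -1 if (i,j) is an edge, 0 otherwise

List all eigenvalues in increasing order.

Degrees: deg(x0) = 2, deg(x1) = 1, deg(x2) = 3, deg(x3) = 1, deg(x4) = 3.
L = D − A with rows/columns ordered (x0, x1, x2, x3, x4):
  [ 2,  0, -1,  0, -1]
  [ 0,  1,  0,  0, -1]
  [-1,  0,  3, -1, -1]
  [ 0,  0, -1,  1,  0]
  [-1, -1, -1,  0,  3]
Characteristic polynomial: det(λI − L) = λ(λ² − 5λ + 3)(λ² − 5λ + 5).
Roots: λ = 0; (λ² − 5λ + 3) = 0 ⇒ λ = (5 ± √13)/2 ≈ 0.6972, 4.3028; (λ² − 5λ + 5) = 0 ⇒ λ = (5 ± √5)/2 ≈ 1.382, 3.618.
(Check: the roots sum (with multiplicity) to 10, matching trace L = Σdeg = 2·5 = 10.)
Laplacian eigenvalues (increasing order): [0.0, 0.6972, 1.382, 3.618, 4.3028]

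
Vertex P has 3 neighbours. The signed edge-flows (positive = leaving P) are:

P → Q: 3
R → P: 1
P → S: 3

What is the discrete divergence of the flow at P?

Divergence = sum of outgoing flows = 3 + (-1) + 3 = 5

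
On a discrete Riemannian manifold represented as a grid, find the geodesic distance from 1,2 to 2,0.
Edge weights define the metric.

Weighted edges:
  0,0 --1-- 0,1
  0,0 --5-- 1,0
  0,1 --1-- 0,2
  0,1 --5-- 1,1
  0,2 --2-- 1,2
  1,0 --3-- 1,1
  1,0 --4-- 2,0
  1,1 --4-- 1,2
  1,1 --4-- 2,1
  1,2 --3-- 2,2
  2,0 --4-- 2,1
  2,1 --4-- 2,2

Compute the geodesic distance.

Shortest path: 1,2 → 1,1 → 1,0 → 2,0, total weight = 11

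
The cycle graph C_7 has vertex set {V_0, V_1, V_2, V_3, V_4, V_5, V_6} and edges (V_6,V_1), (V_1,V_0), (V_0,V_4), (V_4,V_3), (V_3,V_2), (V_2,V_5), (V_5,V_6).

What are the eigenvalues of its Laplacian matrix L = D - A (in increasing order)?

The cycle graph C_n has Laplacian eigenvalues λ_k = 2 − 2cos(2πk/n), k = 0, 1, …, n−1. Here n = 7:
k=0: 2 − 2cos(0) = 0.0; k=1: 2 − 2cos(2π/7) = 0.753; k=2: 2 − 2cos(4π/7) = 2.445; k=3: 2 − 2cos(6π/7) = 3.8019; k=4: 2 − 2cos(8π/7) = 3.8019; k=5: 2 − 2cos(10π/7) = 2.445; k=6: 2 − 2cos(12π/7) = 0.753.
Laplacian eigenvalues (increasing order): [0.0, 0.753, 0.753, 2.445, 2.445, 3.8019, 3.8019]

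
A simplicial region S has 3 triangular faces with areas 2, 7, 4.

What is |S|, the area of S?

2 + 7 + 4 = 13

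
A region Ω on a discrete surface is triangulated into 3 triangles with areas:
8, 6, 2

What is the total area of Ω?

8 + 6 + 2 = 16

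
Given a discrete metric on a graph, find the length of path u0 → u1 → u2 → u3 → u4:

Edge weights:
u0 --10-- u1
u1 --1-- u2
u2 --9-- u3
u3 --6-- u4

Arc length = 10 + 1 + 9 + 6 = 26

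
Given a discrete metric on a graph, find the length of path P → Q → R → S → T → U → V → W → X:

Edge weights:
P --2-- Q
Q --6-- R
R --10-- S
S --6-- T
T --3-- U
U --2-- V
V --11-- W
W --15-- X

Arc length = 2 + 6 + 10 + 6 + 3 + 2 + 11 + 15 = 55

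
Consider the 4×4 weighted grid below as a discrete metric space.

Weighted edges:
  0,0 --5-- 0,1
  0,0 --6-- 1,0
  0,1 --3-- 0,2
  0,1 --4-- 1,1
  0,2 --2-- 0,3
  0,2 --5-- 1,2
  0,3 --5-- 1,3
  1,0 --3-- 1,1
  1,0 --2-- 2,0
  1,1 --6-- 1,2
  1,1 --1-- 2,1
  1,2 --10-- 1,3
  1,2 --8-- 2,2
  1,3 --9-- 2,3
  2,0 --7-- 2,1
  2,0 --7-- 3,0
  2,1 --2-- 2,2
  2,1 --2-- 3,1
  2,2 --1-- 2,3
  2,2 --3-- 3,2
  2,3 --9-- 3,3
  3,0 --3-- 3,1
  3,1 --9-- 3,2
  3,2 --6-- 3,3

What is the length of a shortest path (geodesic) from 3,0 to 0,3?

Shortest path: 3,0 → 3,1 → 2,1 → 1,1 → 0,1 → 0,2 → 0,3, total weight = 15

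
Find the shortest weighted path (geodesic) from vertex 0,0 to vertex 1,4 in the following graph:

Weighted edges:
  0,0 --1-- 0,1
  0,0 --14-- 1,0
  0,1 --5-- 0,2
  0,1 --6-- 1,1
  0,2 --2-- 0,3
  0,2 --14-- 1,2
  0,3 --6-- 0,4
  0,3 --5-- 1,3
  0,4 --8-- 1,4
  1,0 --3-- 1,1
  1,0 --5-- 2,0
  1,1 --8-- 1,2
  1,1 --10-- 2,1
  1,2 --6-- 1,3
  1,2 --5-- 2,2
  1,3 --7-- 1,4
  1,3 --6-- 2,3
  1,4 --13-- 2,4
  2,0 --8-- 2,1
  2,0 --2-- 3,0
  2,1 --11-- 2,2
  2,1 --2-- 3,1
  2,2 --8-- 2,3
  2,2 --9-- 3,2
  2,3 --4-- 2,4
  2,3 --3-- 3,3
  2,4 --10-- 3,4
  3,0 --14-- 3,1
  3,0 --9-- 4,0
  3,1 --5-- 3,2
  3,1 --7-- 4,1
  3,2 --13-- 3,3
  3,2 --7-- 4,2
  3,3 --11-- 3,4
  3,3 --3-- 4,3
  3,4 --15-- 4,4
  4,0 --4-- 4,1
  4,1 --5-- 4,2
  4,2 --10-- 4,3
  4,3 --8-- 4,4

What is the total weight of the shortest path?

Shortest path: 0,0 → 0,1 → 0,2 → 0,3 → 1,3 → 1,4, total weight = 20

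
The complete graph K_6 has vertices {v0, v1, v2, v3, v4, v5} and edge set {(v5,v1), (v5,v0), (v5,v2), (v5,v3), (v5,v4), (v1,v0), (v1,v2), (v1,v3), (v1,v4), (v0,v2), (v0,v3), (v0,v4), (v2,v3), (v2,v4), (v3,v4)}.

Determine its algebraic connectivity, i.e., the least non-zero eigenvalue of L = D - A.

For the complete graph K_n, L = nI − J (J = all-ones matrix). J has eigenvalues n (once, eigenvector 𝟙) and 0 (multiplicity n−1), so L has eigenvalues 0 (once) and n (multiplicity n−1). Here n = 6: eigenvalue 0 once and 6 with multiplicity 5.
Laplacian eigenvalues: [0.0, 6.0, 6.0, 6.0, 6.0, 6.0]. Algebraic connectivity (smallest non-zero eigenvalue) = 6.0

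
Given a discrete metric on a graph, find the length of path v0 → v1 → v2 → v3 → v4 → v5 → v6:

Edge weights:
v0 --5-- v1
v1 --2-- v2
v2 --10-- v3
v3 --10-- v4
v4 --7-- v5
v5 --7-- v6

Arc length = 5 + 2 + 10 + 10 + 7 + 7 = 41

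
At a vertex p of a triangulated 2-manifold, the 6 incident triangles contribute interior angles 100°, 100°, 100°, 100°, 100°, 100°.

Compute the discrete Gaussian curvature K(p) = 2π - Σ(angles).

Sum of angles = 600°. K = 360° - 600° = -240° = -4π/3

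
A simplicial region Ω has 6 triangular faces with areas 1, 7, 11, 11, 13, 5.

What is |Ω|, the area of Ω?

1 + 7 + 11 + 11 + 13 + 5 = 48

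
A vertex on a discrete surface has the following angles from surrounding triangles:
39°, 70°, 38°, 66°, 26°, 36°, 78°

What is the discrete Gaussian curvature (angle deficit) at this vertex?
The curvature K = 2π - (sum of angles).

Sum of angles = 353°. K = 360° - 353° = 7° = 7π/180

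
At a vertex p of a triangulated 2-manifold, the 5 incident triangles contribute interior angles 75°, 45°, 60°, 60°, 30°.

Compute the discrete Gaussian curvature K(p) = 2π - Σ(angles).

Sum of angles = 270°. K = 360° - 270° = 90° = π/2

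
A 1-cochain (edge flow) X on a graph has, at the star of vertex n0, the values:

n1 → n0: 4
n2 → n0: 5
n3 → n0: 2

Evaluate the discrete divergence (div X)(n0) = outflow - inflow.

Divergence = sum of outgoing flows = (-4) + (-5) + (-2) = -11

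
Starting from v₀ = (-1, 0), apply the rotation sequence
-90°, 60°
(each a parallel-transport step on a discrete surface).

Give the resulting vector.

Total rotation: (-90°) + 60° = -30°. Final vector: (-0.8660, 0.5000)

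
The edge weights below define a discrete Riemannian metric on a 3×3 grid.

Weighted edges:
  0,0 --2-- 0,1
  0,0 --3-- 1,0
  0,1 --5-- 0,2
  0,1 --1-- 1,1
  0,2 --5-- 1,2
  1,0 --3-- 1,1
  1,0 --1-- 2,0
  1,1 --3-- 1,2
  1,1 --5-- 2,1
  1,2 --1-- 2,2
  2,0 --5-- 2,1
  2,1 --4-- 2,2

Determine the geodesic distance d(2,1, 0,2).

Shortest path: 2,1 → 2,2 → 1,2 → 0,2, total weight = 10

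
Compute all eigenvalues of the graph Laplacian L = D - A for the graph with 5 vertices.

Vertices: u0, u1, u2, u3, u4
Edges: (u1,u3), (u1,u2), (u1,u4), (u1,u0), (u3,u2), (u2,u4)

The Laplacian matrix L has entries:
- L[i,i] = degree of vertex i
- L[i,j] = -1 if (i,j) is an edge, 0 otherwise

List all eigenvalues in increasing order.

Degrees: deg(u0) = 1, deg(u1) = 4, deg(u2) = 3, deg(u3) = 2, deg(u4) = 2.
L = D − A with rows/columns ordered (u0, u1, u2, u3, u4):
  [ 1, -1,  0,  0,  0]
  [-1,  4, -1, -1, -1]
  [ 0, -1,  3, -1, -1]
  [ 0, -1, -1,  2,  0]
  [ 0, -1, -1,  0,  2]
Characteristic polynomial: det(λI − L) = λ(λ − 1)(λ − 2)(λ − 4)(λ − 5).
Roots: λ = 0; (λ − 1) = 0 ⇒ λ = 1; (λ − 2) = 0 ⇒ λ = 2; (λ − 4) = 0 ⇒ λ = 4; (λ − 5) = 0 ⇒ λ = 5.
(Check: the roots sum (with multiplicity) to 12, matching trace L = Σdeg = 2·6 = 12.)
Laplacian eigenvalues (increasing order): [0.0, 1.0, 2.0, 4.0, 5.0]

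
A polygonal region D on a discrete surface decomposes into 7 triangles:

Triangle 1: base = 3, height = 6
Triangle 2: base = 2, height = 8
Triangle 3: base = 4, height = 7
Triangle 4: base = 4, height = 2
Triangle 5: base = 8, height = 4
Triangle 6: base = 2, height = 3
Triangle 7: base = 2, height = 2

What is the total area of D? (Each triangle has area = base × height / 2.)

(1/2)×3×6 + (1/2)×2×8 + (1/2)×4×7 + (1/2)×4×2 + (1/2)×8×4 + (1/2)×2×3 + (1/2)×2×2 = 56.0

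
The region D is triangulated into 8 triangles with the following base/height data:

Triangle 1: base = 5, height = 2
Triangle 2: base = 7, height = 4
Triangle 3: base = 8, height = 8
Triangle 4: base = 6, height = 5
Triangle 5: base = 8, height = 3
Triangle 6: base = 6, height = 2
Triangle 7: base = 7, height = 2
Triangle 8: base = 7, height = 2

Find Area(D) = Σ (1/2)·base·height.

(1/2)×5×2 + (1/2)×7×4 + (1/2)×8×8 + (1/2)×6×5 + (1/2)×8×3 + (1/2)×6×2 + (1/2)×7×2 + (1/2)×7×2 = 98.0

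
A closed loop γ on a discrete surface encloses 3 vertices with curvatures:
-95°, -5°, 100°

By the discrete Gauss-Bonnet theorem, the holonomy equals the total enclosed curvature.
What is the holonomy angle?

Holonomy = total enclosed curvature = (-95°) + (-5°) + 100° = 0°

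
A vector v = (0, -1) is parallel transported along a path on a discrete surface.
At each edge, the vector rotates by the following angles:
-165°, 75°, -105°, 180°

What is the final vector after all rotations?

Total rotation: (-165°) + 75° + (-105°) + 180° = -15°. Final vector: (-0.2588, -0.9659)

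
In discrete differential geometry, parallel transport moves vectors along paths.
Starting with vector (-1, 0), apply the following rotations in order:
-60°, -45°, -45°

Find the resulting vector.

Total rotation: (-60°) + (-45°) + (-45°) = -150°. Final vector: (0.8660, 0.5000)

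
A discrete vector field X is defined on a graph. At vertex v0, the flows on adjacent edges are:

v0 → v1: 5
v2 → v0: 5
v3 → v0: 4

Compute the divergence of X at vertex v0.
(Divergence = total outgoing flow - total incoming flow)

Divergence = sum of outgoing flows = 5 + (-5) + (-4) = -4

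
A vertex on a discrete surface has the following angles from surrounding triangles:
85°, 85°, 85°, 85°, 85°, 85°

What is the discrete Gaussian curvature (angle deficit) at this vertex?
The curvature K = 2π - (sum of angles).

Sum of angles = 510°. K = 360° - 510° = -150°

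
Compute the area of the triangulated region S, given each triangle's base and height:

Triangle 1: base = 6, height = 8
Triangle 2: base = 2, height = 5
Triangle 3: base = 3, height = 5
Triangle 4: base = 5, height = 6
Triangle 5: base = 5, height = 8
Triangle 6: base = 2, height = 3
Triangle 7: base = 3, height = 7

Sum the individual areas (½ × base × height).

(1/2)×6×8 + (1/2)×2×5 + (1/2)×3×5 + (1/2)×5×6 + (1/2)×5×8 + (1/2)×2×3 + (1/2)×3×7 = 85.0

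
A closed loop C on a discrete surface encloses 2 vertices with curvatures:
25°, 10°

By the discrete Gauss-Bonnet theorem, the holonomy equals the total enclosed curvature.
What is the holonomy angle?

Holonomy = total enclosed curvature = 25° + 10° = 35°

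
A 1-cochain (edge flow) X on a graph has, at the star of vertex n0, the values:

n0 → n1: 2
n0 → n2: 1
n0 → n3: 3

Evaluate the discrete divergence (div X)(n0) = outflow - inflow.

Divergence = sum of outgoing flows = 2 + 1 + 3 = 6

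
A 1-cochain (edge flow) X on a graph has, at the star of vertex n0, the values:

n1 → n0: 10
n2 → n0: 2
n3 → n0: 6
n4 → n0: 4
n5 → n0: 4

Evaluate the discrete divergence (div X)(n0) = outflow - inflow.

Divergence = sum of outgoing flows = (-10) + (-2) + (-6) + (-4) + (-4) = -26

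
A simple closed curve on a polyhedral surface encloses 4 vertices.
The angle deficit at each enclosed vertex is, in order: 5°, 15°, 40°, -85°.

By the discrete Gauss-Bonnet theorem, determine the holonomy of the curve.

Holonomy = total enclosed curvature = 5° + 15° + 40° + (-85°) = -25°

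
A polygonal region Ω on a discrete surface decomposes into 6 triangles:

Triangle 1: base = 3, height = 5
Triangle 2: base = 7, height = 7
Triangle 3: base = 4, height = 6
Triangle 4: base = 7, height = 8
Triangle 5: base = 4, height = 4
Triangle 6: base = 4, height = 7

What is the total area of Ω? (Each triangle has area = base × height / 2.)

(1/2)×3×5 + (1/2)×7×7 + (1/2)×4×6 + (1/2)×7×8 + (1/2)×4×4 + (1/2)×4×7 = 94.0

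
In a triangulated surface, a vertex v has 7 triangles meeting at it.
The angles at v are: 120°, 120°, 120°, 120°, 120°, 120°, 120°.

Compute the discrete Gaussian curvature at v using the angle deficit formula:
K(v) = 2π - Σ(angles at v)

Sum of angles = 840°. K = 360° - 840° = -480° = -8π/3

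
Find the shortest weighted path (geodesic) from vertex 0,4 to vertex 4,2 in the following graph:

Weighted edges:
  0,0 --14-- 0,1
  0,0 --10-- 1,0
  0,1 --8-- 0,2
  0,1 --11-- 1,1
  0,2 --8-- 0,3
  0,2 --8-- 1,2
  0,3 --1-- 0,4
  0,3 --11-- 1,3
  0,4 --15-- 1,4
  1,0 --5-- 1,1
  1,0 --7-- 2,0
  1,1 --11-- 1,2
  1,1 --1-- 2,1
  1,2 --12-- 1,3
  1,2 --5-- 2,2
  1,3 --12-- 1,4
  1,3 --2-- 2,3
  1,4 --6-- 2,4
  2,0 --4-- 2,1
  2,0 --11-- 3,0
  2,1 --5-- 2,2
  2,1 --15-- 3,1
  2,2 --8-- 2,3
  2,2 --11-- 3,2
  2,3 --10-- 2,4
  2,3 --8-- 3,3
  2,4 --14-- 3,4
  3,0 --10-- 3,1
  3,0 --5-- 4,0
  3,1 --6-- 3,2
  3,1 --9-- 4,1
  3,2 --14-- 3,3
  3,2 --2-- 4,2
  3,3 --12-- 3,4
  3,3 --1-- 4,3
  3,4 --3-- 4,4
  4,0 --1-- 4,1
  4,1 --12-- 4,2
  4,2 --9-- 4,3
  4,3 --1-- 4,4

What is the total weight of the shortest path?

Shortest path: 0,4 → 0,3 → 1,3 → 2,3 → 3,3 → 4,3 → 4,2, total weight = 32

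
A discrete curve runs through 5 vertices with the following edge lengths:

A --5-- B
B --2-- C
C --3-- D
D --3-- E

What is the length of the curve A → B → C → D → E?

Arc length = 5 + 2 + 3 + 3 = 13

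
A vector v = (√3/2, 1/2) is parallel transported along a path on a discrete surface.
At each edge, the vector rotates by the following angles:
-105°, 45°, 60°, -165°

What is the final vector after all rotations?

Total rotation: (-105°) + 45° + 60° + (-165°) = -165°. Final vector: (-0.7071, -0.7071)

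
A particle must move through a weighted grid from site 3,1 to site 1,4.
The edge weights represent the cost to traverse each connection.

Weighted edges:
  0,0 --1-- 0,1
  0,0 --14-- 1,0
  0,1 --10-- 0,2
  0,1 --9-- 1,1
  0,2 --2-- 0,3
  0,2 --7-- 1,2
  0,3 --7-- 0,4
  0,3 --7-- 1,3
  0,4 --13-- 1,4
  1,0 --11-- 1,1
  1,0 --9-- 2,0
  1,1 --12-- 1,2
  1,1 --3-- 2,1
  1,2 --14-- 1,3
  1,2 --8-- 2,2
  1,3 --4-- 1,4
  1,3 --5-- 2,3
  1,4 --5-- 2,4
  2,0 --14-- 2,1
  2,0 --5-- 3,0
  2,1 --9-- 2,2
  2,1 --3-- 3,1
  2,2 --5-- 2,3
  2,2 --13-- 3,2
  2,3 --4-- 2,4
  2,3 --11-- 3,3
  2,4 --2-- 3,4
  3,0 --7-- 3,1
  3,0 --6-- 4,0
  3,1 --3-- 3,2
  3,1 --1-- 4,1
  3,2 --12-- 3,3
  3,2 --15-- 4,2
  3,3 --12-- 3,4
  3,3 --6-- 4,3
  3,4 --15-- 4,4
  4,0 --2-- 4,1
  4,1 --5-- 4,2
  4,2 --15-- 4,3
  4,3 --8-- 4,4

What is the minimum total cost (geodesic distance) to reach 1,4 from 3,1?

Shortest path: 3,1 → 2,1 → 2,2 → 2,3 → 2,4 → 1,4, total weight = 26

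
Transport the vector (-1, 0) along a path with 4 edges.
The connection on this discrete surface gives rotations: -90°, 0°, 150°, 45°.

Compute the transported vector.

Total rotation: (-90°) + 0° + 150° + 45° = 105°. Final vector: (0.2588, -0.9659)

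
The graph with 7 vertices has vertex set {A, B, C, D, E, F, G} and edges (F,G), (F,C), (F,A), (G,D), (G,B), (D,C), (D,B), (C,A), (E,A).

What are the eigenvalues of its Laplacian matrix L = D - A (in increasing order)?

Degrees: deg(A) = 3, deg(B) = 2, deg(C) = 3, deg(D) = 3, deg(E) = 1, deg(F) = 3, deg(G) = 3.
L = D − A with rows/columns ordered (A, B, C, D, E, F, G):
  [ 3,  0, -1,  0, -1, -1,  0]
  [ 0,  2,  0, -1,  0,  0, -1]
  [-1,  0,  3, -1,  0, -1,  0]
  [ 0, -1, -1,  3,  0,  0, -1]
  [-1,  0,  0,  0,  1,  0,  0]
  [-1,  0, -1,  0,  0,  3, -1]
  [ 0, -1,  0, -1,  0, -1,  3]
Characteristic polynomial: det(λI − L) = λ(λ² − 4λ + 2)(λ² − 6λ + 7)(λ − 3)(λ − 5).
Roots: λ = 0; (λ² − 4λ + 2) = 0 ⇒ λ = 2 ± √2 ≈ 0.5858, 3.4142; (λ² − 6λ + 7) = 0 ⇒ λ = 3 ± √2 ≈ 1.5858, 4.4142; (λ − 3) = 0 ⇒ λ = 3; (λ − 5) = 0 ⇒ λ = 5.
(Check: the roots sum (with multiplicity) to 18, matching trace L = Σdeg = 2·9 = 18.)
Laplacian eigenvalues (increasing order): [0.0, 0.5858, 1.5858, 3.0, 3.4142, 4.4142, 5.0]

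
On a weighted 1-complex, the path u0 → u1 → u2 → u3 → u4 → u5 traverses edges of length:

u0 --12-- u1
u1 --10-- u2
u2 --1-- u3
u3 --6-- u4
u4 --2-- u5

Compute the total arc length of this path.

Arc length = 12 + 10 + 1 + 6 + 2 = 31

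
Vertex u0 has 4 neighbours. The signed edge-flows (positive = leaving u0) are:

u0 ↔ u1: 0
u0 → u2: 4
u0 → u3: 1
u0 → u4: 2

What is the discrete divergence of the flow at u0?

Divergence = sum of outgoing flows = 0 + 4 + 1 + 2 = 7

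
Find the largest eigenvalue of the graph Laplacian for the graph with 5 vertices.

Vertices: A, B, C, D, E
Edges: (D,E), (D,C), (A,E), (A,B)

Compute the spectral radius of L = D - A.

Degrees: deg(A) = 2, deg(B) = 1, deg(C) = 1, deg(D) = 2, deg(E) = 2.
L = D − A with rows/columns ordered (A, B, C, D, E):
  [ 2, -1,  0,  0, -1]
  [-1,  1,  0,  0,  0]
  [ 0,  0,  1, -1,  0]
  [ 0,  0, -1,  2, -1]
  [-1,  0,  0, -1,  2]
Characteristic polynomial: det(λI − L) = λ(λ² − 3λ + 1)(λ² − 5λ + 5).
Roots: λ = 0; (λ² − 3λ + 1) = 0 ⇒ λ = (3 ± √5)/2 ≈ 0.382, 2.618; (λ² − 5λ + 5) = 0 ⇒ λ = (5 ± √5)/2 ≈ 1.382, 3.618.
(Check: the roots sum (with multiplicity) to 8, matching trace L = Σdeg = 2·4 = 8.)
Laplacian eigenvalues: [0.0, 0.382, 1.382, 2.618, 3.618]. Largest eigenvalue (spectral radius) = 3.618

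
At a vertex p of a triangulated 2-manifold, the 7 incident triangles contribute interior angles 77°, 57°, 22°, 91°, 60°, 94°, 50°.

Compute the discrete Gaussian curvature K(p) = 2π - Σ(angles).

Sum of angles = 451°. K = 360° - 451° = -91° = -91π/180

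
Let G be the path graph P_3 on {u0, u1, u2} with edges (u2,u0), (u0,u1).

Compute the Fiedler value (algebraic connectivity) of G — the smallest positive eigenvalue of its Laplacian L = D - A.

The path graph P_n has Laplacian eigenvalues λ_k = 2 − 2cos(kπ/n), k = 0, 1, …, n−1. Here n = 3:
k=0: 2 − 2cos(0) = 0.0; k=1: 2 − 2cos(π/3) = 1.0; k=2: 2 − 2cos(2π/3) = 3.0.
Laplacian eigenvalues: [0.0, 1.0, 3.0]. Algebraic connectivity (smallest non-zero eigenvalue) = 1.0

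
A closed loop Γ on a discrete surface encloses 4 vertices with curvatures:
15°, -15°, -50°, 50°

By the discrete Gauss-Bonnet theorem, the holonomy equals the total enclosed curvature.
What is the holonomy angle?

Holonomy = total enclosed curvature = 15° + (-15°) + (-50°) + 50° = 0°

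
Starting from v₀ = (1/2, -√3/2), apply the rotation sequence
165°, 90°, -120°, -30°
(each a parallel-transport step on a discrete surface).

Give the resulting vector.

Total rotation: 165° + 90° + (-120°) + (-30°) = 105°. Final vector: (0.7071, 0.7071)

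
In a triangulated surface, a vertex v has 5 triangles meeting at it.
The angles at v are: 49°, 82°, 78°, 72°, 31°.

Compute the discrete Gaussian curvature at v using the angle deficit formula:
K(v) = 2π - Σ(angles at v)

Sum of angles = 312°. K = 360° - 312° = 48° = 4π/15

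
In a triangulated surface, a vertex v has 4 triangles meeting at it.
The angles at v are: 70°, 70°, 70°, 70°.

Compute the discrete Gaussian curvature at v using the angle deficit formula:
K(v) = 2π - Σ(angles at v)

Sum of angles = 280°. K = 360° - 280° = 80°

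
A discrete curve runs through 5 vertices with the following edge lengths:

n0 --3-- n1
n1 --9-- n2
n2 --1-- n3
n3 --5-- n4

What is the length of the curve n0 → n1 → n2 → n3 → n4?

Arc length = 3 + 9 + 1 + 5 = 18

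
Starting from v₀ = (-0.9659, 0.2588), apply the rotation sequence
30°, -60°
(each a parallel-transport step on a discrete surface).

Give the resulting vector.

Total rotation: 30° + (-60°) = -30°. Final vector: (-0.7071, 0.7071)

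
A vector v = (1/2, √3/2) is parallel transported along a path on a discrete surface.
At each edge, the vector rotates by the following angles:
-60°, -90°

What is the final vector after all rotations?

Total rotation: (-60°) + (-90°) = -150°. Final vector: (0, -1)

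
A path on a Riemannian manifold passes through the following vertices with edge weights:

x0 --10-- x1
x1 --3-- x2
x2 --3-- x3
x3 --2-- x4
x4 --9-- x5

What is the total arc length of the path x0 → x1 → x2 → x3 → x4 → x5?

Arc length = 10 + 3 + 3 + 2 + 9 = 27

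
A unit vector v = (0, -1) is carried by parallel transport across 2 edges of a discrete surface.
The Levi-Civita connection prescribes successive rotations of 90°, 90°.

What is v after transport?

Total rotation: 90° + 90° = 180°. Final vector: (0, 1)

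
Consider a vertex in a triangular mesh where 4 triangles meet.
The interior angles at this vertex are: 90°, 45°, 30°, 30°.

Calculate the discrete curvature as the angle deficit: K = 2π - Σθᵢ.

Sum of angles = 195°. K = 360° - 195° = 165° = 11π/12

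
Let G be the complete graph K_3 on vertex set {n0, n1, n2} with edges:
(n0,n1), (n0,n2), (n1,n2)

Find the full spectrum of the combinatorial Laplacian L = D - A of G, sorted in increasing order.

For the complete graph K_n, L = nI − J (J = all-ones matrix). J has eigenvalues n (once, eigenvector 𝟙) and 0 (multiplicity n−1), so L has eigenvalues 0 (once) and n (multiplicity n−1). Here n = 3: eigenvalue 0 once and 3 with multiplicity 2.
Laplacian eigenvalues (increasing order): [0.0, 3.0, 3.0]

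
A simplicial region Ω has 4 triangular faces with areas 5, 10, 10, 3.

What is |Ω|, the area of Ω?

5 + 10 + 10 + 3 = 28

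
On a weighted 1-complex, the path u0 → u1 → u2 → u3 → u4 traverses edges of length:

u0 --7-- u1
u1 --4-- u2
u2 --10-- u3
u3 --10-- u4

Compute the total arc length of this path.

Arc length = 7 + 4 + 10 + 10 = 31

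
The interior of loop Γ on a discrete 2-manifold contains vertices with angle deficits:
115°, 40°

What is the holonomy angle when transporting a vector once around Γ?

Holonomy = total enclosed curvature = 115° + 40° = 155°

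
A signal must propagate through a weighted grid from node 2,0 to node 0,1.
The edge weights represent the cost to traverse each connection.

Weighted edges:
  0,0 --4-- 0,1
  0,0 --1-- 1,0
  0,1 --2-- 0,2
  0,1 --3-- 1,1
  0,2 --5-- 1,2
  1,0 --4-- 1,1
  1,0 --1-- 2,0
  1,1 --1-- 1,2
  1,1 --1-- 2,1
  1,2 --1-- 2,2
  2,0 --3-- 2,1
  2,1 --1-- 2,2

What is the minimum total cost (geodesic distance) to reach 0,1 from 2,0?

Shortest path: 2,0 → 1,0 → 0,0 → 0,1, total weight = 6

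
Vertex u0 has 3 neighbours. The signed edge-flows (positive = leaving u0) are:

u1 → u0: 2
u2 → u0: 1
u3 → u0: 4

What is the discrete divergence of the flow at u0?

Divergence = sum of outgoing flows = (-2) + (-1) + (-4) = -7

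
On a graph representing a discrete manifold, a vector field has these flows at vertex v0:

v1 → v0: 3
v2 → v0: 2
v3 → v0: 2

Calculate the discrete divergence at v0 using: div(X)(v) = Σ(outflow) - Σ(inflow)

Divergence = sum of outgoing flows = (-3) + (-2) + (-2) = -7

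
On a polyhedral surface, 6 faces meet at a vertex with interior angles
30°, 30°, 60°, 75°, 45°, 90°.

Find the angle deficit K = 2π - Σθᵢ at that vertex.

Sum of angles = 330°. K = 360° - 330° = 30° = π/6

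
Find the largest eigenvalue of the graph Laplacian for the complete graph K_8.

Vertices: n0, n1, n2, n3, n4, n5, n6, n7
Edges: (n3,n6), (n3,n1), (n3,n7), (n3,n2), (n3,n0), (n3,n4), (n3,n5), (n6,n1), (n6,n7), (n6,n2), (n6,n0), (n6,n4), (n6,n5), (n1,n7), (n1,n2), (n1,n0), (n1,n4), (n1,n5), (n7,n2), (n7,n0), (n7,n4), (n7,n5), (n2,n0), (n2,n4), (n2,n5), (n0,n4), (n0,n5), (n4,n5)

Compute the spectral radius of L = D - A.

For the complete graph K_n, L = nI − J (J = all-ones matrix). J has eigenvalues n (once, eigenvector 𝟙) and 0 (multiplicity n−1), so L has eigenvalues 0 (once) and n (multiplicity n−1). Here n = 8: eigenvalue 0 once and 8 with multiplicity 7.
Laplacian eigenvalues: [0.0, 8.0, 8.0, 8.0, 8.0, 8.0, 8.0, 8.0]. Largest eigenvalue (spectral radius) = 8.0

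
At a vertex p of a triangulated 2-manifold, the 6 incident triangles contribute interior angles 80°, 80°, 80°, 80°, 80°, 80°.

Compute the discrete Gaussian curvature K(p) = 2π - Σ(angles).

Sum of angles = 480°. K = 360° - 480° = -120° = -2π/3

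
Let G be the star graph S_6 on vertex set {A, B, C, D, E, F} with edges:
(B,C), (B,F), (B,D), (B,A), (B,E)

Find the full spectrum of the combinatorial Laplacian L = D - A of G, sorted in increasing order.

The star S_6 is the complete bipartite graph K_{1,5} (one hub of degree 5, 5 leaves of degree 1). The Laplacian spectrum of K_{p,q} is 0, p (multiplicity q−1), q (multiplicity p−1), p+q. With p = 1, q = 5: 0 once, 1 with multiplicity 4, and 6 once. (Check: trace L = sum of degrees = 10 = 4·1 + 6.)
Laplacian eigenvalues (increasing order): [0.0, 1.0, 1.0, 1.0, 1.0, 6.0]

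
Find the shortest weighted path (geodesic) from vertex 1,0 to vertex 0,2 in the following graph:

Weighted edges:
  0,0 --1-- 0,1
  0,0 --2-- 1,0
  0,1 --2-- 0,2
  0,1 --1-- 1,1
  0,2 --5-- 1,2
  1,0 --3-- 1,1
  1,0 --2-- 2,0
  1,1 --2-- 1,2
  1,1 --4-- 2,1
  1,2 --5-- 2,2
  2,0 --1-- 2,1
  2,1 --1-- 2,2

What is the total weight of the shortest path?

Shortest path: 1,0 → 0,0 → 0,1 → 0,2, total weight = 5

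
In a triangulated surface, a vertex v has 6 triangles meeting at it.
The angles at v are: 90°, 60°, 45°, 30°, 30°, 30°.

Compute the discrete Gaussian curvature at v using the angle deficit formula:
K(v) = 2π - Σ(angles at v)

Sum of angles = 285°. K = 360° - 285° = 75°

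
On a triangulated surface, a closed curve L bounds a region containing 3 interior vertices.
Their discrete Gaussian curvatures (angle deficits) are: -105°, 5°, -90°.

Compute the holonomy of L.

Holonomy = total enclosed curvature = (-105°) + 5° + (-90°) = -190°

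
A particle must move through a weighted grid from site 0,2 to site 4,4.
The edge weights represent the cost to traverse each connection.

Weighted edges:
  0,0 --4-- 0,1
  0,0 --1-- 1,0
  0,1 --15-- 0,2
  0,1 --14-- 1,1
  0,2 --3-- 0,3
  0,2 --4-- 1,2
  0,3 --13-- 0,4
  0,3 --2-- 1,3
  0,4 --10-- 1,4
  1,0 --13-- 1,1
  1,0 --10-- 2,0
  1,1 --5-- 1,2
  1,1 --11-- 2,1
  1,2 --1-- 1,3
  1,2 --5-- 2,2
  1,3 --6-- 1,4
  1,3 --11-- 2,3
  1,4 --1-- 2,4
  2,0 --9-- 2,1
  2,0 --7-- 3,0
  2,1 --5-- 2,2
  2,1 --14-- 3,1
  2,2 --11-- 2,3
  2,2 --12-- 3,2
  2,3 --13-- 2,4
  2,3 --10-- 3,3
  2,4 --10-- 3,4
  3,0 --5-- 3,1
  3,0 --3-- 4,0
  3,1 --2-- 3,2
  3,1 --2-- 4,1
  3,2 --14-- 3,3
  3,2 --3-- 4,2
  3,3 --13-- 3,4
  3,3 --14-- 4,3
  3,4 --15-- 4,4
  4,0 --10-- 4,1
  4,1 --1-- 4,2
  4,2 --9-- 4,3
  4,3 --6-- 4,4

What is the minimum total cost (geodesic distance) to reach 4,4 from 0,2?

Shortest path: 0,2 → 0,3 → 1,3 → 1,4 → 2,4 → 3,4 → 4,4, total weight = 37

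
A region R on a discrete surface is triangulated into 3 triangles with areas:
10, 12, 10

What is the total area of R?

10 + 12 + 10 = 32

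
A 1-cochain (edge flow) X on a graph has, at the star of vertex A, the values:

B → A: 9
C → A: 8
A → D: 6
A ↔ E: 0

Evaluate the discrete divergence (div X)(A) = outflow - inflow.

Divergence = sum of outgoing flows = (-9) + (-8) + 6 + 0 = -11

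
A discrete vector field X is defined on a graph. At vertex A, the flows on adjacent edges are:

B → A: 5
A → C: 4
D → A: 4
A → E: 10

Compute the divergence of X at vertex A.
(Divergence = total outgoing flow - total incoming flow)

Divergence = sum of outgoing flows = (-5) + 4 + (-4) + 10 = 5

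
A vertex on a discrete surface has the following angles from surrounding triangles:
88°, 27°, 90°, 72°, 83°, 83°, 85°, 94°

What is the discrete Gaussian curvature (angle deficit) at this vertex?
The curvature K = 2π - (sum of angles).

Sum of angles = 622°. K = 360° - 622° = -262° = -131π/90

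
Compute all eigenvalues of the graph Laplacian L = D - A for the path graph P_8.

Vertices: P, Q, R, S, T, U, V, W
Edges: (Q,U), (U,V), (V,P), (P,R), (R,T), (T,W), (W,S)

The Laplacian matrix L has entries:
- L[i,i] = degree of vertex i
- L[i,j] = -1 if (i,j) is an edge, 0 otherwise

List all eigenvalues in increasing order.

The path graph P_n has Laplacian eigenvalues λ_k = 2 − 2cos(kπ/n), k = 0, 1, …, n−1. Here n = 8:
k=0: 2 − 2cos(0) = 0.0; k=1: 2 − 2cos(π/8) = 0.1522; k=2: 2 − 2cos(π/4) = 0.5858; k=3: 2 − 2cos(3π/8) = 1.2346; k=4: 2 − 2cos(π/2) = 2.0; k=5: 2 − 2cos(5π/8) = 2.7654; k=6: 2 − 2cos(3π/4) = 3.4142; k=7: 2 − 2cos(7π/8) = 3.8478.
Laplacian eigenvalues (increasing order): [0.0, 0.1522, 0.5858, 1.2346, 2.0, 2.7654, 3.4142, 3.8478]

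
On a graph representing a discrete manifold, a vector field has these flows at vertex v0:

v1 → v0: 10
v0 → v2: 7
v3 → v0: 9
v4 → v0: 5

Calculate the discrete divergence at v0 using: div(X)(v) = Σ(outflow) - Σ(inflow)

Divergence = sum of outgoing flows = (-10) + 7 + (-9) + (-5) = -17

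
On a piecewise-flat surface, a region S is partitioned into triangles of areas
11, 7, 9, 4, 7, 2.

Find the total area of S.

11 + 7 + 9 + 4 + 7 + 2 = 40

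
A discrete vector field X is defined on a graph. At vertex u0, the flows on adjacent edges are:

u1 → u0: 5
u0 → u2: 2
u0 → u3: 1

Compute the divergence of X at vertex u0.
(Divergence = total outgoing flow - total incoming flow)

Divergence = sum of outgoing flows = (-5) + 2 + 1 = -2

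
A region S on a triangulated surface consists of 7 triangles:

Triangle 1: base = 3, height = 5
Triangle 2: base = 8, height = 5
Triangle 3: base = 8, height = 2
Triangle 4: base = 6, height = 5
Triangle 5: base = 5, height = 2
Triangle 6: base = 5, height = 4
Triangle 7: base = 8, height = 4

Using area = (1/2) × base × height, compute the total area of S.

(1/2)×3×5 + (1/2)×8×5 + (1/2)×8×2 + (1/2)×6×5 + (1/2)×5×2 + (1/2)×5×4 + (1/2)×8×4 = 81.5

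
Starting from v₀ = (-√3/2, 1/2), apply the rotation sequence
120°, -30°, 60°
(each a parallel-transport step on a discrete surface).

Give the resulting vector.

Total rotation: 120° + (-30°) + 60° = 150°. Final vector: (0.5000, -0.8660)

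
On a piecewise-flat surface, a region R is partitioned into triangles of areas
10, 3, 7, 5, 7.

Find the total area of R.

10 + 3 + 7 + 5 + 7 = 32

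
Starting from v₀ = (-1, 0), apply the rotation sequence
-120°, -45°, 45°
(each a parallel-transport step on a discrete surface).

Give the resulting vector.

Total rotation: (-120°) + (-45°) + 45° = -120°. Final vector: (0.5000, 0.8660)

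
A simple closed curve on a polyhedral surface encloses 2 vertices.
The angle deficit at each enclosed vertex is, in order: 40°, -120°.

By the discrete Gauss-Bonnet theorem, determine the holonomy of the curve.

Holonomy = total enclosed curvature = 40° + (-120°) = -80°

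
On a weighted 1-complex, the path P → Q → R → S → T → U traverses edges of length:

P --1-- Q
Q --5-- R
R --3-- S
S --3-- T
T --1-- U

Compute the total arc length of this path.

Arc length = 1 + 5 + 3 + 3 + 1 = 13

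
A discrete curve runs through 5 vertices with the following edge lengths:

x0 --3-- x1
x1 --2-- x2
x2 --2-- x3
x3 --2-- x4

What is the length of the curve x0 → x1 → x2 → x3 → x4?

Arc length = 3 + 2 + 2 + 2 = 9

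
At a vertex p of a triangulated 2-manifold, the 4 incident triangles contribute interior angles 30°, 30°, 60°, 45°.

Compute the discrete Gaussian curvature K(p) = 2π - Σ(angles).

Sum of angles = 165°. K = 360° - 165° = 195° = 13π/12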